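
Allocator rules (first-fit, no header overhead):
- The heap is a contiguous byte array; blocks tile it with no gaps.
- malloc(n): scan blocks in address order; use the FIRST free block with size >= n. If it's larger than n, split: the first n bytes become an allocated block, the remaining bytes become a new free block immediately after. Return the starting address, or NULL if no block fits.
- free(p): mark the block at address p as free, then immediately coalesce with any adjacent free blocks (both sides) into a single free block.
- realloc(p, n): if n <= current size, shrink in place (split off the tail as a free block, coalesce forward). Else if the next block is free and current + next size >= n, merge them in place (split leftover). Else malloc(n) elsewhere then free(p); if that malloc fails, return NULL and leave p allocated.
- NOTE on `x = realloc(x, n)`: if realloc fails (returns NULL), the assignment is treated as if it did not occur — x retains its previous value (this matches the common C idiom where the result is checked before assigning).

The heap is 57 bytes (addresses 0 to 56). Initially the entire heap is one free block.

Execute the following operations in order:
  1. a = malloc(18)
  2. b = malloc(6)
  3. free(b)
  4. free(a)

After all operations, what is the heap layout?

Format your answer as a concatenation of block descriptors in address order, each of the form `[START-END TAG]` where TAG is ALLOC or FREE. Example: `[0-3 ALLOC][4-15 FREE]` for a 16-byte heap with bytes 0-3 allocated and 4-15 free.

Op 1: a = malloc(18) -> a = 0; heap: [0-17 ALLOC][18-56 FREE]
Op 2: b = malloc(6) -> b = 18; heap: [0-17 ALLOC][18-23 ALLOC][24-56 FREE]
Op 3: free(b) -> (freed b); heap: [0-17 ALLOC][18-56 FREE]
Op 4: free(a) -> (freed a); heap: [0-56 FREE]

Answer: [0-56 FREE]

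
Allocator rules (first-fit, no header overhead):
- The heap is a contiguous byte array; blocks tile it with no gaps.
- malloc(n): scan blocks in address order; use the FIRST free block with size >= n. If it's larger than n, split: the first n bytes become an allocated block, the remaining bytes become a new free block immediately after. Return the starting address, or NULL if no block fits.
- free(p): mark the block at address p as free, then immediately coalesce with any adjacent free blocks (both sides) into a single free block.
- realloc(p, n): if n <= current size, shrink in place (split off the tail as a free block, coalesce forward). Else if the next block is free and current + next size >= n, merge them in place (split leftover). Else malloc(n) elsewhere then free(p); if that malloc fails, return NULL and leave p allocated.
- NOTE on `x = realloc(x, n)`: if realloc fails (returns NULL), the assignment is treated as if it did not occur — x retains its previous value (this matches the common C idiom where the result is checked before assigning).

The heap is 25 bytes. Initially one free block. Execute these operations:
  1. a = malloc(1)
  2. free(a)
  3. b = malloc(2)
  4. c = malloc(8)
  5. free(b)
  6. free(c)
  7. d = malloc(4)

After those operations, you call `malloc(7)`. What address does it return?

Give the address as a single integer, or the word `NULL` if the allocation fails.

Op 1: a = malloc(1) -> a = 0; heap: [0-0 ALLOC][1-24 FREE]
Op 2: free(a) -> (freed a); heap: [0-24 FREE]
Op 3: b = malloc(2) -> b = 0; heap: [0-1 ALLOC][2-24 FREE]
Op 4: c = malloc(8) -> c = 2; heap: [0-1 ALLOC][2-9 ALLOC][10-24 FREE]
Op 5: free(b) -> (freed b); heap: [0-1 FREE][2-9 ALLOC][10-24 FREE]
Op 6: free(c) -> (freed c); heap: [0-24 FREE]
Op 7: d = malloc(4) -> d = 0; heap: [0-3 ALLOC][4-24 FREE]
malloc(7): first-fit scan over [0-3 ALLOC][4-24 FREE] -> 4

Answer: 4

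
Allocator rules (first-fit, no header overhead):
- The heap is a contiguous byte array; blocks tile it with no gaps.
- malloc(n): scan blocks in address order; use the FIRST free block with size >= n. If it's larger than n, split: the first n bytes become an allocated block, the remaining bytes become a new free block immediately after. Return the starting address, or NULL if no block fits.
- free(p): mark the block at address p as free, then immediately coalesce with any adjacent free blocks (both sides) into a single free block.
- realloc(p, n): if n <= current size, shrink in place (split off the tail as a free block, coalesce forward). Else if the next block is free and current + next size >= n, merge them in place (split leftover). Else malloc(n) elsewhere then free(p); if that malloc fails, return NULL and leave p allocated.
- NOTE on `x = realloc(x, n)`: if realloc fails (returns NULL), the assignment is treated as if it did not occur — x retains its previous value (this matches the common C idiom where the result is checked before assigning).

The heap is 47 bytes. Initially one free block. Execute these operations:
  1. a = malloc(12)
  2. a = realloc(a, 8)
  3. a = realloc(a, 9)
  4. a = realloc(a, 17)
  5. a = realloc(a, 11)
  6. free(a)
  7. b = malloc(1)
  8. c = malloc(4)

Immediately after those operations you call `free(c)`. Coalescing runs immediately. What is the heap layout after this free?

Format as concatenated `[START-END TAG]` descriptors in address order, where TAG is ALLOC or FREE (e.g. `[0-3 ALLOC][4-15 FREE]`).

Answer: [0-0 ALLOC][1-46 FREE]

Derivation:
Op 1: a = malloc(12) -> a = 0; heap: [0-11 ALLOC][12-46 FREE]
Op 2: a = realloc(a, 8) -> a = 0; heap: [0-7 ALLOC][8-46 FREE]
Op 3: a = realloc(a, 9) -> a = 0; heap: [0-8 ALLOC][9-46 FREE]
Op 4: a = realloc(a, 17) -> a = 0; heap: [0-16 ALLOC][17-46 FREE]
Op 5: a = realloc(a, 11) -> a = 0; heap: [0-10 ALLOC][11-46 FREE]
Op 6: free(a) -> (freed a); heap: [0-46 FREE]
Op 7: b = malloc(1) -> b = 0; heap: [0-0 ALLOC][1-46 FREE]
Op 8: c = malloc(4) -> c = 1; heap: [0-0 ALLOC][1-4 ALLOC][5-46 FREE]
free(c): c = 1 -> block [1-4 ALLOC]; mark free, coalesce with adjacent free neighbors -> [0-0 ALLOC][1-46 FREE]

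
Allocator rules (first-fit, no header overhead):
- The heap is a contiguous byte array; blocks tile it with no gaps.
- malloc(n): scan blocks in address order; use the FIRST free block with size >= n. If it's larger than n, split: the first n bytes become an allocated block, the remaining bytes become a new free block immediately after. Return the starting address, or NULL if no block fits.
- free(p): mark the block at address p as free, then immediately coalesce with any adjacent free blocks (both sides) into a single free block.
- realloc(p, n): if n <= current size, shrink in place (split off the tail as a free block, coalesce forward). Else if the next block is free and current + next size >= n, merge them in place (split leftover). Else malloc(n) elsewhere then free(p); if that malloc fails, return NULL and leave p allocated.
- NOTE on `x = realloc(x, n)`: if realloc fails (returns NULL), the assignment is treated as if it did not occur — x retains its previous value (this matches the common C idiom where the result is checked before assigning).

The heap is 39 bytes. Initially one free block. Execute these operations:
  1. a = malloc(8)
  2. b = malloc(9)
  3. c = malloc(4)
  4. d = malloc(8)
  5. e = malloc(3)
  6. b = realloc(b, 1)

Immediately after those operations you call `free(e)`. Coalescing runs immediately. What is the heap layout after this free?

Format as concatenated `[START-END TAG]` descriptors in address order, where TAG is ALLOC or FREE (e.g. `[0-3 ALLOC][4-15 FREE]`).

Answer: [0-7 ALLOC][8-8 ALLOC][9-16 FREE][17-20 ALLOC][21-28 ALLOC][29-38 FREE]

Derivation:
Op 1: a = malloc(8) -> a = 0; heap: [0-7 ALLOC][8-38 FREE]
Op 2: b = malloc(9) -> b = 8; heap: [0-7 ALLOC][8-16 ALLOC][17-38 FREE]
Op 3: c = malloc(4) -> c = 17; heap: [0-7 ALLOC][8-16 ALLOC][17-20 ALLOC][21-38 FREE]
Op 4: d = malloc(8) -> d = 21; heap: [0-7 ALLOC][8-16 ALLOC][17-20 ALLOC][21-28 ALLOC][29-38 FREE]
Op 5: e = malloc(3) -> e = 29; heap: [0-7 ALLOC][8-16 ALLOC][17-20 ALLOC][21-28 ALLOC][29-31 ALLOC][32-38 FREE]
Op 6: b = realloc(b, 1) -> b = 8; heap: [0-7 ALLOC][8-8 ALLOC][9-16 FREE][17-20 ALLOC][21-28 ALLOC][29-31 ALLOC][32-38 FREE]
free(e): e = 29 -> block [29-31 ALLOC]; mark free, coalesce with adjacent free neighbors -> [0-7 ALLOC][8-8 ALLOC][9-16 FREE][17-20 ALLOC][21-28 ALLOC][29-38 FREE]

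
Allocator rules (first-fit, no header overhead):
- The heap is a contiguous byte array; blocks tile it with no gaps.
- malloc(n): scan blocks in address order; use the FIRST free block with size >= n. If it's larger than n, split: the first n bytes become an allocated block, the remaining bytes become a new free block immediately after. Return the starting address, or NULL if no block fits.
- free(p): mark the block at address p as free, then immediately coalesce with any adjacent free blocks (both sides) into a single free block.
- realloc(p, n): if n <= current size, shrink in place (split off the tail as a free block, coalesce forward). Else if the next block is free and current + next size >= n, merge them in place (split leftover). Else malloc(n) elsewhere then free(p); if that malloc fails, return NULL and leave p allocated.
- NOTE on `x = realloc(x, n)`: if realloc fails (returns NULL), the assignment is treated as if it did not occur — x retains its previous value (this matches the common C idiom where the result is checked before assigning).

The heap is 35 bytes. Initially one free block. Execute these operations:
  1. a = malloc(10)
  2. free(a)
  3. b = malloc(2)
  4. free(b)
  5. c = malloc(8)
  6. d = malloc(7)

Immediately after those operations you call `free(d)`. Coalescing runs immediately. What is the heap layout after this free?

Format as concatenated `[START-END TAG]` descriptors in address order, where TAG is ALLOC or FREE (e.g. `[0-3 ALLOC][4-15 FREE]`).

Op 1: a = malloc(10) -> a = 0; heap: [0-9 ALLOC][10-34 FREE]
Op 2: free(a) -> (freed a); heap: [0-34 FREE]
Op 3: b = malloc(2) -> b = 0; heap: [0-1 ALLOC][2-34 FREE]
Op 4: free(b) -> (freed b); heap: [0-34 FREE]
Op 5: c = malloc(8) -> c = 0; heap: [0-7 ALLOC][8-34 FREE]
Op 6: d = malloc(7) -> d = 8; heap: [0-7 ALLOC][8-14 ALLOC][15-34 FREE]
free(d): d = 8 -> block [8-14 ALLOC]; mark free, coalesce with adjacent free neighbors -> [0-7 ALLOC][8-34 FREE]

Answer: [0-7 ALLOC][8-34 FREE]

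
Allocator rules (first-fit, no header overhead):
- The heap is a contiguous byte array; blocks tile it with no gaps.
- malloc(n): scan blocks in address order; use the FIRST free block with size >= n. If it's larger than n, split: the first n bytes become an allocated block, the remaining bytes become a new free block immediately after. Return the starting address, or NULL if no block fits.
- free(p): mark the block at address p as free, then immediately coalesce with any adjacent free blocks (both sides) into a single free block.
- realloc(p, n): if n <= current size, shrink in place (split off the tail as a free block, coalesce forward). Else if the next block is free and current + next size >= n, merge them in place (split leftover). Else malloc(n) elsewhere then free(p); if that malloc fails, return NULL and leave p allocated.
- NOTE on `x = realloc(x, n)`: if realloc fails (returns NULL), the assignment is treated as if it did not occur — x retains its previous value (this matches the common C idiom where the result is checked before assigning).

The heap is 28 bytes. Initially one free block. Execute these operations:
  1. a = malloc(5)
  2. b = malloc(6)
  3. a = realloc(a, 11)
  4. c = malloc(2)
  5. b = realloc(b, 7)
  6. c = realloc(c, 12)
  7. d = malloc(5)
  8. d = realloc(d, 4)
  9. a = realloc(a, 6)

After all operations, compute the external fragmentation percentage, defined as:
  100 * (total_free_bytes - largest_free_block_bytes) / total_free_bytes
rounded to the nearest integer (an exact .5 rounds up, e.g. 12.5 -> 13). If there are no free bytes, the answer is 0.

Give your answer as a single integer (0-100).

Answer: 50

Derivation:
Op 1: a = malloc(5) -> a = 0; heap: [0-4 ALLOC][5-27 FREE]
Op 2: b = malloc(6) -> b = 5; heap: [0-4 ALLOC][5-10 ALLOC][11-27 FREE]
Op 3: a = realloc(a, 11) -> a = 11; heap: [0-4 FREE][5-10 ALLOC][11-21 ALLOC][22-27 FREE]
Op 4: c = malloc(2) -> c = 0; heap: [0-1 ALLOC][2-4 FREE][5-10 ALLOC][11-21 ALLOC][22-27 FREE]
Op 5: b = realloc(b, 7) -> NULL (b unchanged); heap: [0-1 ALLOC][2-4 FREE][5-10 ALLOC][11-21 ALLOC][22-27 FREE]
Op 6: c = realloc(c, 12) -> NULL (c unchanged); heap: [0-1 ALLOC][2-4 FREE][5-10 ALLOC][11-21 ALLOC][22-27 FREE]
Op 7: d = malloc(5) -> d = 22; heap: [0-1 ALLOC][2-4 FREE][5-10 ALLOC][11-21 ALLOC][22-26 ALLOC][27-27 FREE]
Op 8: d = realloc(d, 4) -> d = 22; heap: [0-1 ALLOC][2-4 FREE][5-10 ALLOC][11-21 ALLOC][22-25 ALLOC][26-27 FREE]
Op 9: a = realloc(a, 6) -> a = 11; heap: [0-1 ALLOC][2-4 FREE][5-10 ALLOC][11-16 ALLOC][17-21 FREE][22-25 ALLOC][26-27 FREE]
Free blocks: [3 5 2] total_free=10 largest=5 -> 100*(10-5)/10 = 500/10 = 50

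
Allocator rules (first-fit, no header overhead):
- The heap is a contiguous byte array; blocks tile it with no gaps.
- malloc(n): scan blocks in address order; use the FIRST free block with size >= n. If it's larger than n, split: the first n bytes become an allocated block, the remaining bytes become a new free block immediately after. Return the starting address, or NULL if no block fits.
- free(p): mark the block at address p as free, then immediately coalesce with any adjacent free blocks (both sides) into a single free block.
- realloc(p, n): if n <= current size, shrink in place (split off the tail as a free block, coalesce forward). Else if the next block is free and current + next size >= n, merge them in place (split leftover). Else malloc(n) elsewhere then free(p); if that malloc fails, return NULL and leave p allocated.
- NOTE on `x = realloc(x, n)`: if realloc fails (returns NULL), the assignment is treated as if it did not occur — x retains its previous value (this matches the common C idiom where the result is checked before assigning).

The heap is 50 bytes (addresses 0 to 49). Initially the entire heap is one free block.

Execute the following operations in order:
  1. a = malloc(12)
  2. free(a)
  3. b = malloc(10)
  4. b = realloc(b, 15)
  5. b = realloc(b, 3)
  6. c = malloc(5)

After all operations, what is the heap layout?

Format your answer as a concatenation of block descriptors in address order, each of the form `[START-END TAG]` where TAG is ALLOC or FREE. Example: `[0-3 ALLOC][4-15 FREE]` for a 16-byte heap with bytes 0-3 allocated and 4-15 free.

Answer: [0-2 ALLOC][3-7 ALLOC][8-49 FREE]

Derivation:
Op 1: a = malloc(12) -> a = 0; heap: [0-11 ALLOC][12-49 FREE]
Op 2: free(a) -> (freed a); heap: [0-49 FREE]
Op 3: b = malloc(10) -> b = 0; heap: [0-9 ALLOC][10-49 FREE]
Op 4: b = realloc(b, 15) -> b = 0; heap: [0-14 ALLOC][15-49 FREE]
Op 5: b = realloc(b, 3) -> b = 0; heap: [0-2 ALLOC][3-49 FREE]
Op 6: c = malloc(5) -> c = 3; heap: [0-2 ALLOC][3-7 ALLOC][8-49 FREE]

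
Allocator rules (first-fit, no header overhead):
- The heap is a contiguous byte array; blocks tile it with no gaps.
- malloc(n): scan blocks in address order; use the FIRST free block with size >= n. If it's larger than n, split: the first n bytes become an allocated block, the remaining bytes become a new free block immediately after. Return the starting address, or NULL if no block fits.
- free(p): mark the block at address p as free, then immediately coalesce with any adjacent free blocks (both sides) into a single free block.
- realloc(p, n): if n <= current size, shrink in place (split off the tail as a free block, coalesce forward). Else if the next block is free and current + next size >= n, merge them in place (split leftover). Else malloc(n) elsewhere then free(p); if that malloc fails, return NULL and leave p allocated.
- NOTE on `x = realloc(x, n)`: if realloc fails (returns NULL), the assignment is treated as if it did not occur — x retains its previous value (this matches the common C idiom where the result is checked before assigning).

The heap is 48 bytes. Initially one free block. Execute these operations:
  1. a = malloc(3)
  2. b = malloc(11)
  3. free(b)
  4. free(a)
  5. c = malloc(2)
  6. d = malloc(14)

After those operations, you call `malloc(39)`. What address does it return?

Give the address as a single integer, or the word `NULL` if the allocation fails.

Op 1: a = malloc(3) -> a = 0; heap: [0-2 ALLOC][3-47 FREE]
Op 2: b = malloc(11) -> b = 3; heap: [0-2 ALLOC][3-13 ALLOC][14-47 FREE]
Op 3: free(b) -> (freed b); heap: [0-2 ALLOC][3-47 FREE]
Op 4: free(a) -> (freed a); heap: [0-47 FREE]
Op 5: c = malloc(2) -> c = 0; heap: [0-1 ALLOC][2-47 FREE]
Op 6: d = malloc(14) -> d = 2; heap: [0-1 ALLOC][2-15 ALLOC][16-47 FREE]
malloc(39): first-fit scan over [0-1 ALLOC][2-15 ALLOC][16-47 FREE] -> NULL

Answer: NULL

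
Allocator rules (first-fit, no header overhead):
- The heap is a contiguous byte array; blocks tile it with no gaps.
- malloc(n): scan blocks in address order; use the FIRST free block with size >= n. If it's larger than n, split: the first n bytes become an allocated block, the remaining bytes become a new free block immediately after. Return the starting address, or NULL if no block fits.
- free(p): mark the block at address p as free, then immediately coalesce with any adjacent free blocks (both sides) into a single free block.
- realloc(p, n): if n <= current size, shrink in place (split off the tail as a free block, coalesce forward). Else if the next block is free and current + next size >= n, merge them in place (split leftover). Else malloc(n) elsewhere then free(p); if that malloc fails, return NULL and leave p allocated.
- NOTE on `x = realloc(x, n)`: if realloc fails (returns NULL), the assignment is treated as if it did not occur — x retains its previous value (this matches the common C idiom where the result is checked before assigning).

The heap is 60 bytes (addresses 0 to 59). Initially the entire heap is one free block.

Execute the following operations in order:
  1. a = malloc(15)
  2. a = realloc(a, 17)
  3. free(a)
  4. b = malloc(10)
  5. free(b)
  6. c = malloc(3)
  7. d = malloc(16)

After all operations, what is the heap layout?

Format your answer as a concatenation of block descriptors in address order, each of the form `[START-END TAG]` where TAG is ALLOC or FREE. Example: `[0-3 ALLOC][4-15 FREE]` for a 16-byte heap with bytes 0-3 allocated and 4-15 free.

Answer: [0-2 ALLOC][3-18 ALLOC][19-59 FREE]

Derivation:
Op 1: a = malloc(15) -> a = 0; heap: [0-14 ALLOC][15-59 FREE]
Op 2: a = realloc(a, 17) -> a = 0; heap: [0-16 ALLOC][17-59 FREE]
Op 3: free(a) -> (freed a); heap: [0-59 FREE]
Op 4: b = malloc(10) -> b = 0; heap: [0-9 ALLOC][10-59 FREE]
Op 5: free(b) -> (freed b); heap: [0-59 FREE]
Op 6: c = malloc(3) -> c = 0; heap: [0-2 ALLOC][3-59 FREE]
Op 7: d = malloc(16) -> d = 3; heap: [0-2 ALLOC][3-18 ALLOC][19-59 FREE]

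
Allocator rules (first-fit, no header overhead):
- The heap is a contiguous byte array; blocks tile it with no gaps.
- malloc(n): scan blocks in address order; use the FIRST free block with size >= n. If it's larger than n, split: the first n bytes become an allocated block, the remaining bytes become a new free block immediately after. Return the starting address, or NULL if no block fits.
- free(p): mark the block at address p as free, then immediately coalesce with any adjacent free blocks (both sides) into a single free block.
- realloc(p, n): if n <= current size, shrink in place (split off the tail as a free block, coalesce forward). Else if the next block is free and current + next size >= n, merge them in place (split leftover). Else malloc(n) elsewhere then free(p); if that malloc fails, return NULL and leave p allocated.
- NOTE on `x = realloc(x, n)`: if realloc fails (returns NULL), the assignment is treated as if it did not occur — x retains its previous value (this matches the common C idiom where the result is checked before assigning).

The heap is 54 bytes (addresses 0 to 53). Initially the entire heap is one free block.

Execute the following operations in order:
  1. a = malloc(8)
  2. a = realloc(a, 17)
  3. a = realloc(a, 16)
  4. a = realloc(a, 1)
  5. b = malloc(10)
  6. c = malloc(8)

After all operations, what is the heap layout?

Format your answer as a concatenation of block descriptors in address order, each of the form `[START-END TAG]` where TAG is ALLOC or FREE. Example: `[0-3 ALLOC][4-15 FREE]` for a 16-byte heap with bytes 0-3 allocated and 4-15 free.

Op 1: a = malloc(8) -> a = 0; heap: [0-7 ALLOC][8-53 FREE]
Op 2: a = realloc(a, 17) -> a = 0; heap: [0-16 ALLOC][17-53 FREE]
Op 3: a = realloc(a, 16) -> a = 0; heap: [0-15 ALLOC][16-53 FREE]
Op 4: a = realloc(a, 1) -> a = 0; heap: [0-0 ALLOC][1-53 FREE]
Op 5: b = malloc(10) -> b = 1; heap: [0-0 ALLOC][1-10 ALLOC][11-53 FREE]
Op 6: c = malloc(8) -> c = 11; heap: [0-0 ALLOC][1-10 ALLOC][11-18 ALLOC][19-53 FREE]

Answer: [0-0 ALLOC][1-10 ALLOC][11-18 ALLOC][19-53 FREE]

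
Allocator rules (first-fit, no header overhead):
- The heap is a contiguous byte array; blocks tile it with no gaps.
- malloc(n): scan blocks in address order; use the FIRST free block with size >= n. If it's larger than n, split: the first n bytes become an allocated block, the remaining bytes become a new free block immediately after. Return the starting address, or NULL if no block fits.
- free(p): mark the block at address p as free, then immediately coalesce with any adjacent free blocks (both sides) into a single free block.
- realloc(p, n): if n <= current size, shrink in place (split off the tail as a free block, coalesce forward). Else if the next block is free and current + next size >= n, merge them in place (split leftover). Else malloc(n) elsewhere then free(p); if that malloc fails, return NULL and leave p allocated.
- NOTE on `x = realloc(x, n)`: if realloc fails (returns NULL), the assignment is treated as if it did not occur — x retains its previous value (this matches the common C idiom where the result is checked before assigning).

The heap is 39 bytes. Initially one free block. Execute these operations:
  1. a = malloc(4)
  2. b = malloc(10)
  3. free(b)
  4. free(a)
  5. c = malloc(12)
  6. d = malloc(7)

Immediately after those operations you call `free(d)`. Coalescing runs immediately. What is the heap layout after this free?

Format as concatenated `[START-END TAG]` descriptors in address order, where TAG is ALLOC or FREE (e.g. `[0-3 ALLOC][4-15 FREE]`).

Answer: [0-11 ALLOC][12-38 FREE]

Derivation:
Op 1: a = malloc(4) -> a = 0; heap: [0-3 ALLOC][4-38 FREE]
Op 2: b = malloc(10) -> b = 4; heap: [0-3 ALLOC][4-13 ALLOC][14-38 FREE]
Op 3: free(b) -> (freed b); heap: [0-3 ALLOC][4-38 FREE]
Op 4: free(a) -> (freed a); heap: [0-38 FREE]
Op 5: c = malloc(12) -> c = 0; heap: [0-11 ALLOC][12-38 FREE]
Op 6: d = malloc(7) -> d = 12; heap: [0-11 ALLOC][12-18 ALLOC][19-38 FREE]
free(d): d = 12 -> block [12-18 ALLOC]; mark free, coalesce with adjacent free neighbors -> [0-11 ALLOC][12-38 FREE]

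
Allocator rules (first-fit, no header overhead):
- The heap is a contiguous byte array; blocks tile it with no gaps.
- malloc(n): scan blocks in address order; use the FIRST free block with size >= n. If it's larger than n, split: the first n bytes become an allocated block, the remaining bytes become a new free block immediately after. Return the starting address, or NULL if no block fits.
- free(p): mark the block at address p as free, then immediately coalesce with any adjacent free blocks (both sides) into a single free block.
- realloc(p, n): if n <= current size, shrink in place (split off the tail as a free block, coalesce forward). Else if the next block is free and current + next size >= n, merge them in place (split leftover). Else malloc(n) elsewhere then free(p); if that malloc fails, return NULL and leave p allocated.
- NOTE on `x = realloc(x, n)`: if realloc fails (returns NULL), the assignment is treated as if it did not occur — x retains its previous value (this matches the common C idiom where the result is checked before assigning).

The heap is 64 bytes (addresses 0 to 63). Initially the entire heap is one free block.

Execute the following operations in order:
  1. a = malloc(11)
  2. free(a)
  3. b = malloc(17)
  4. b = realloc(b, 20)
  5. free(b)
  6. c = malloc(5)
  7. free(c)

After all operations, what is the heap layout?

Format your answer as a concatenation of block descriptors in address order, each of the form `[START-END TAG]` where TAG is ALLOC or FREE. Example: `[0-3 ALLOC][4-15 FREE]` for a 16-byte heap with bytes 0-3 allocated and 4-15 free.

Answer: [0-63 FREE]

Derivation:
Op 1: a = malloc(11) -> a = 0; heap: [0-10 ALLOC][11-63 FREE]
Op 2: free(a) -> (freed a); heap: [0-63 FREE]
Op 3: b = malloc(17) -> b = 0; heap: [0-16 ALLOC][17-63 FREE]
Op 4: b = realloc(b, 20) -> b = 0; heap: [0-19 ALLOC][20-63 FREE]
Op 5: free(b) -> (freed b); heap: [0-63 FREE]
Op 6: c = malloc(5) -> c = 0; heap: [0-4 ALLOC][5-63 FREE]
Op 7: free(c) -> (freed c); heap: [0-63 FREE]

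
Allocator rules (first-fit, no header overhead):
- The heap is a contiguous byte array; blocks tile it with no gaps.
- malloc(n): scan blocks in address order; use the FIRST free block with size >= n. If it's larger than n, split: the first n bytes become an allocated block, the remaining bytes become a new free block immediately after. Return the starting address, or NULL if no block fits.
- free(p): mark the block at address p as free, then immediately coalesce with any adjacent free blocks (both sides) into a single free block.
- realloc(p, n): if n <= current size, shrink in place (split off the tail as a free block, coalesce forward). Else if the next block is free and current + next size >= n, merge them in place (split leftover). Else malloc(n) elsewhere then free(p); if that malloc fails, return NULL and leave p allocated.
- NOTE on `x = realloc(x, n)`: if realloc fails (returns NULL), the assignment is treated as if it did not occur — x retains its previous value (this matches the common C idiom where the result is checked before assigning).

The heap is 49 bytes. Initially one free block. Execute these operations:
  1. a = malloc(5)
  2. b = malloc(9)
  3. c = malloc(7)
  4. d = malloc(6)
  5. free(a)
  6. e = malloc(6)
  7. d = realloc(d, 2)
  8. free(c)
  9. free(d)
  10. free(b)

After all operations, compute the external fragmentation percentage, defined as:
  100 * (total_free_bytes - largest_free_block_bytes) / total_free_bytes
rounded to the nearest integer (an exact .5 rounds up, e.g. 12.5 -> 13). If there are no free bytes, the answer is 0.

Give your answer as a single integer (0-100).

Op 1: a = malloc(5) -> a = 0; heap: [0-4 ALLOC][5-48 FREE]
Op 2: b = malloc(9) -> b = 5; heap: [0-4 ALLOC][5-13 ALLOC][14-48 FREE]
Op 3: c = malloc(7) -> c = 14; heap: [0-4 ALLOC][5-13 ALLOC][14-20 ALLOC][21-48 FREE]
Op 4: d = malloc(6) -> d = 21; heap: [0-4 ALLOC][5-13 ALLOC][14-20 ALLOC][21-26 ALLOC][27-48 FREE]
Op 5: free(a) -> (freed a); heap: [0-4 FREE][5-13 ALLOC][14-20 ALLOC][21-26 ALLOC][27-48 FREE]
Op 6: e = malloc(6) -> e = 27; heap: [0-4 FREE][5-13 ALLOC][14-20 ALLOC][21-26 ALLOC][27-32 ALLOC][33-48 FREE]
Op 7: d = realloc(d, 2) -> d = 21; heap: [0-4 FREE][5-13 ALLOC][14-20 ALLOC][21-22 ALLOC][23-26 FREE][27-32 ALLOC][33-48 FREE]
Op 8: free(c) -> (freed c); heap: [0-4 FREE][5-13 ALLOC][14-20 FREE][21-22 ALLOC][23-26 FREE][27-32 ALLOC][33-48 FREE]
Op 9: free(d) -> (freed d); heap: [0-4 FREE][5-13 ALLOC][14-26 FREE][27-32 ALLOC][33-48 FREE]
Op 10: free(b) -> (freed b); heap: [0-26 FREE][27-32 ALLOC][33-48 FREE]
Free blocks: [27 16] total_free=43 largest=27 -> 100*(43-27)/43 = 1600/43 ≈ 37.209 -> rounds to 37

Answer: 37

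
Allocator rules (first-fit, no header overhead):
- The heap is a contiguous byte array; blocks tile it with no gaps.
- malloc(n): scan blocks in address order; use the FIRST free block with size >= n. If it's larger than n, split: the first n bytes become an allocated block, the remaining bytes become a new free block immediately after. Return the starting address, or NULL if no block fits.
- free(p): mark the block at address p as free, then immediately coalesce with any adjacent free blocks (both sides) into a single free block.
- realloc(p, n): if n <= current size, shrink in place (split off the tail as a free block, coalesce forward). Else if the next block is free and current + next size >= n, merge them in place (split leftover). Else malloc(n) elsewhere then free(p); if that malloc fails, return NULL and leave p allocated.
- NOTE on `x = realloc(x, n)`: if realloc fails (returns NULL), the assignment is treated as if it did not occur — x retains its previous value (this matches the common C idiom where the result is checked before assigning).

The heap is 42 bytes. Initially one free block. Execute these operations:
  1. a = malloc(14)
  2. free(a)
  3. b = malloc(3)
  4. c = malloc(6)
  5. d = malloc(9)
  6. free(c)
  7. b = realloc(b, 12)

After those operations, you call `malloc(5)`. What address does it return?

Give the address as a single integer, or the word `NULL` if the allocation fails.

Op 1: a = malloc(14) -> a = 0; heap: [0-13 ALLOC][14-41 FREE]
Op 2: free(a) -> (freed a); heap: [0-41 FREE]
Op 3: b = malloc(3) -> b = 0; heap: [0-2 ALLOC][3-41 FREE]
Op 4: c = malloc(6) -> c = 3; heap: [0-2 ALLOC][3-8 ALLOC][9-41 FREE]
Op 5: d = malloc(9) -> d = 9; heap: [0-2 ALLOC][3-8 ALLOC][9-17 ALLOC][18-41 FREE]
Op 6: free(c) -> (freed c); heap: [0-2 ALLOC][3-8 FREE][9-17 ALLOC][18-41 FREE]
Op 7: b = realloc(b, 12) -> b = 18; heap: [0-8 FREE][9-17 ALLOC][18-29 ALLOC][30-41 FREE]
malloc(5): first-fit scan over [0-8 FREE][9-17 ALLOC][18-29 ALLOC][30-41 FREE] -> 0

Answer: 0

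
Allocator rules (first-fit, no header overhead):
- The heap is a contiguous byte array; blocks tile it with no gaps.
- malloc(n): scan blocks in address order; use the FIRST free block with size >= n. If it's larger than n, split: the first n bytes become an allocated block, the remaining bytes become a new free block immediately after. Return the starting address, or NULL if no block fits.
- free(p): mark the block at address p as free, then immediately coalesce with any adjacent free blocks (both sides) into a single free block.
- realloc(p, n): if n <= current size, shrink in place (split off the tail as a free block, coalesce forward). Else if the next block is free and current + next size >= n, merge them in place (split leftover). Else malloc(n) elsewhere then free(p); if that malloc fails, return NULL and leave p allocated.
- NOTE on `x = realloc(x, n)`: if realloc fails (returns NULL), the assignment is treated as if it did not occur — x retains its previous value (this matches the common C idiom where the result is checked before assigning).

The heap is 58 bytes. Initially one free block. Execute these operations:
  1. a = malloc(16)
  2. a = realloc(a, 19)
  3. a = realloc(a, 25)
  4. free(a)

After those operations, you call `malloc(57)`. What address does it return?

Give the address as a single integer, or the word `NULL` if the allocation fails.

Answer: 0

Derivation:
Op 1: a = malloc(16) -> a = 0; heap: [0-15 ALLOC][16-57 FREE]
Op 2: a = realloc(a, 19) -> a = 0; heap: [0-18 ALLOC][19-57 FREE]
Op 3: a = realloc(a, 25) -> a = 0; heap: [0-24 ALLOC][25-57 FREE]
Op 4: free(a) -> (freed a); heap: [0-57 FREE]
malloc(57): first-fit scan over [0-57 FREE] -> 0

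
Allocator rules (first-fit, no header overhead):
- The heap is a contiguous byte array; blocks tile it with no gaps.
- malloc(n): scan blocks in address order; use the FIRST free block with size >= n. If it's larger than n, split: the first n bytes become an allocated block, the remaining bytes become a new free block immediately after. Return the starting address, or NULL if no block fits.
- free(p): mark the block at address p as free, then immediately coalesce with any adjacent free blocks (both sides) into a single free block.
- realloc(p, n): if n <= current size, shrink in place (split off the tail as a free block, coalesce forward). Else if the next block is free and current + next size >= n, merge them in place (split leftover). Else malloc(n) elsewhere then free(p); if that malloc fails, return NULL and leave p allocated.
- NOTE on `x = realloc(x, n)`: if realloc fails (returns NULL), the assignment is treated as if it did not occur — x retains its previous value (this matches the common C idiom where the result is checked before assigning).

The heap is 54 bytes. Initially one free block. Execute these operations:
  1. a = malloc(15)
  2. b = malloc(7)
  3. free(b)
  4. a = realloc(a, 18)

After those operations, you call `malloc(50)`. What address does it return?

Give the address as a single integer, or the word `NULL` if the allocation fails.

Answer: NULL

Derivation:
Op 1: a = malloc(15) -> a = 0; heap: [0-14 ALLOC][15-53 FREE]
Op 2: b = malloc(7) -> b = 15; heap: [0-14 ALLOC][15-21 ALLOC][22-53 FREE]
Op 3: free(b) -> (freed b); heap: [0-14 ALLOC][15-53 FREE]
Op 4: a = realloc(a, 18) -> a = 0; heap: [0-17 ALLOC][18-53 FREE]
malloc(50): first-fit scan over [0-17 ALLOC][18-53 FREE] -> NULL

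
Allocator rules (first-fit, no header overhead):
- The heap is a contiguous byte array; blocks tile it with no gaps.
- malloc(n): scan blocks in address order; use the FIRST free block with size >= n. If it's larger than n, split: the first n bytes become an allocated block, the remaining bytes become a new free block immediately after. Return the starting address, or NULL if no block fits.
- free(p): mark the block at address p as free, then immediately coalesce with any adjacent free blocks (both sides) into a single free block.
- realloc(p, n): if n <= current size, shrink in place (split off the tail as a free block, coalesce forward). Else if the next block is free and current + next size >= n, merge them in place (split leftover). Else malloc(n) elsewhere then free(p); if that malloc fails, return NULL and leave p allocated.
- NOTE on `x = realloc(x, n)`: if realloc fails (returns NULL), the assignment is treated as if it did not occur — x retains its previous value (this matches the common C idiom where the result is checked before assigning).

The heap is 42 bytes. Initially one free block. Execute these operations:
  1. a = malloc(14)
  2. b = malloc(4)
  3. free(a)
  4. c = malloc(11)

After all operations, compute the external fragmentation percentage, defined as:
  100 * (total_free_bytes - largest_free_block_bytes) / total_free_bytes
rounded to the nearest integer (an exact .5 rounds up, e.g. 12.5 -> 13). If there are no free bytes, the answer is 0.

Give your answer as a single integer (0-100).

Answer: 11

Derivation:
Op 1: a = malloc(14) -> a = 0; heap: [0-13 ALLOC][14-41 FREE]
Op 2: b = malloc(4) -> b = 14; heap: [0-13 ALLOC][14-17 ALLOC][18-41 FREE]
Op 3: free(a) -> (freed a); heap: [0-13 FREE][14-17 ALLOC][18-41 FREE]
Op 4: c = malloc(11) -> c = 0; heap: [0-10 ALLOC][11-13 FREE][14-17 ALLOC][18-41 FREE]
Free blocks: [3 24] total_free=27 largest=24 -> 100*(27-24)/27 = 300/27 ≈ 11.111 -> rounds to 11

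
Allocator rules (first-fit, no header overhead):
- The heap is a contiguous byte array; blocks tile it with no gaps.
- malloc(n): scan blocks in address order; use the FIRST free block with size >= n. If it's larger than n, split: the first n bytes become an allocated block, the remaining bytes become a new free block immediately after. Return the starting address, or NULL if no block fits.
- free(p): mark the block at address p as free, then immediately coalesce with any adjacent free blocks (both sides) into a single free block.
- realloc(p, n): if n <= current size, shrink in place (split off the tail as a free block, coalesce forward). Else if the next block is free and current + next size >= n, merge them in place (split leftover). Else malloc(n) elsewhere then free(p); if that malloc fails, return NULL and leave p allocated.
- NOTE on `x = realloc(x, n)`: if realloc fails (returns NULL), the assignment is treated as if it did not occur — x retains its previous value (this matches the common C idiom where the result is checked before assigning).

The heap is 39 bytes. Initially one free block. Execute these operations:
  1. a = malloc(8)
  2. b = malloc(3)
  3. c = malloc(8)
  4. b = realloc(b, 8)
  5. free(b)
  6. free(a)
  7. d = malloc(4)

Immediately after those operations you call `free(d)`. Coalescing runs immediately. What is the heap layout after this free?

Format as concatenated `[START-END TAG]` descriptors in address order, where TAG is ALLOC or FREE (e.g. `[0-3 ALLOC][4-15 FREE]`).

Answer: [0-10 FREE][11-18 ALLOC][19-38 FREE]

Derivation:
Op 1: a = malloc(8) -> a = 0; heap: [0-7 ALLOC][8-38 FREE]
Op 2: b = malloc(3) -> b = 8; heap: [0-7 ALLOC][8-10 ALLOC][11-38 FREE]
Op 3: c = malloc(8) -> c = 11; heap: [0-7 ALLOC][8-10 ALLOC][11-18 ALLOC][19-38 FREE]
Op 4: b = realloc(b, 8) -> b = 19; heap: [0-7 ALLOC][8-10 FREE][11-18 ALLOC][19-26 ALLOC][27-38 FREE]
Op 5: free(b) -> (freed b); heap: [0-7 ALLOC][8-10 FREE][11-18 ALLOC][19-38 FREE]
Op 6: free(a) -> (freed a); heap: [0-10 FREE][11-18 ALLOC][19-38 FREE]
Op 7: d = malloc(4) -> d = 0; heap: [0-3 ALLOC][4-10 FREE][11-18 ALLOC][19-38 FREE]
free(d): d = 0 -> block [0-3 ALLOC]; mark free, coalesce with adjacent free neighbors -> [0-10 FREE][11-18 ALLOC][19-38 FREE]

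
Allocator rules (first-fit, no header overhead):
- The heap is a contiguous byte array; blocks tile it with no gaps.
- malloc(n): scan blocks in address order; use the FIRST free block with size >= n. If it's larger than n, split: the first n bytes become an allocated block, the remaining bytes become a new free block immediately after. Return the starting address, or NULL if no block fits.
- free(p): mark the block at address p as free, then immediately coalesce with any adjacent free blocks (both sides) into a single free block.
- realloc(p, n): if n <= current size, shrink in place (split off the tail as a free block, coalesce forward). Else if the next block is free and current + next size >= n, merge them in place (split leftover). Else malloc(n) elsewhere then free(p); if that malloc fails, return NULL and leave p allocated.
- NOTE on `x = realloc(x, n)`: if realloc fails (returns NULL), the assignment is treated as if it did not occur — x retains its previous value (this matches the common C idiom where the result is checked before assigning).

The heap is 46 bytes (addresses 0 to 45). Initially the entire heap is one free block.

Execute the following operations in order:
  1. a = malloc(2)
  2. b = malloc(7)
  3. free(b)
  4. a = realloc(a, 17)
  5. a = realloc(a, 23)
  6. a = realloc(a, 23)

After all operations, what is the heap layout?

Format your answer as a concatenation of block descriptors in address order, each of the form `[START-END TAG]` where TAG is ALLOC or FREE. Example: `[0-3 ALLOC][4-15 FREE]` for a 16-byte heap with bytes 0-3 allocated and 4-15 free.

Answer: [0-22 ALLOC][23-45 FREE]

Derivation:
Op 1: a = malloc(2) -> a = 0; heap: [0-1 ALLOC][2-45 FREE]
Op 2: b = malloc(7) -> b = 2; heap: [0-1 ALLOC][2-8 ALLOC][9-45 FREE]
Op 3: free(b) -> (freed b); heap: [0-1 ALLOC][2-45 FREE]
Op 4: a = realloc(a, 17) -> a = 0; heap: [0-16 ALLOC][17-45 FREE]
Op 5: a = realloc(a, 23) -> a = 0; heap: [0-22 ALLOC][23-45 FREE]
Op 6: a = realloc(a, 23) -> a = 0; heap: [0-22 ALLOC][23-45 FREE]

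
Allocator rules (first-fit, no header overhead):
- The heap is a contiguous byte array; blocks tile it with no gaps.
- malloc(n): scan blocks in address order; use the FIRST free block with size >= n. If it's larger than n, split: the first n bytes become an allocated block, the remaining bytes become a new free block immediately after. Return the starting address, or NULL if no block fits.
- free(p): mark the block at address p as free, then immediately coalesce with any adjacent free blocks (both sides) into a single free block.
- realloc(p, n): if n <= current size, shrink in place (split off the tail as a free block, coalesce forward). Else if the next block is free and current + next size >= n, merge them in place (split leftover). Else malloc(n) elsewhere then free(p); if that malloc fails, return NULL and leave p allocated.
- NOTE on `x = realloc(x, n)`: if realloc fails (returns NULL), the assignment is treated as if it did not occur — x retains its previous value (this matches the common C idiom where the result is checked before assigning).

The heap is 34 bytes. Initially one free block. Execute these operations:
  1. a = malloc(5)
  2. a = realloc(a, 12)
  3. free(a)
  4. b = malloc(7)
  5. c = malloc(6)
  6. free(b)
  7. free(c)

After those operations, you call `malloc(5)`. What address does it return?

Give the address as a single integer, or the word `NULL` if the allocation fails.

Op 1: a = malloc(5) -> a = 0; heap: [0-4 ALLOC][5-33 FREE]
Op 2: a = realloc(a, 12) -> a = 0; heap: [0-11 ALLOC][12-33 FREE]
Op 3: free(a) -> (freed a); heap: [0-33 FREE]
Op 4: b = malloc(7) -> b = 0; heap: [0-6 ALLOC][7-33 FREE]
Op 5: c = malloc(6) -> c = 7; heap: [0-6 ALLOC][7-12 ALLOC][13-33 FREE]
Op 6: free(b) -> (freed b); heap: [0-6 FREE][7-12 ALLOC][13-33 FREE]
Op 7: free(c) -> (freed c); heap: [0-33 FREE]
malloc(5): first-fit scan over [0-33 FREE] -> 0

Answer: 0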